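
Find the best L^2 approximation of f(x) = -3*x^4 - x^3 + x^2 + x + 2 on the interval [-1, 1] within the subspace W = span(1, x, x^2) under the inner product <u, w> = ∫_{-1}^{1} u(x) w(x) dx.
g(x) = -11*x^2/7 + 2*x/5 + 79/35

The best approximation g ∈ W is the orthogonal projection of f onto W. Writing g = a_0 + a_1 x + a_2 x^2, the coefficients solve the normal equations G · a = b where
  G_{ij} = <φ_i, φ_j> and b_i = <f, φ_i>, with φ_0 = 1, φ_1 = x, φ_2 = x^2.
G =
  [2, 0, 2/3]
  [0, 2/3, 0]
  [2/3, 0, 2/5],
b = (52/15, 4/15, 92/105).
Solving gives a_0 = 79/35, a_1 = 2/5, a_2 = -11/7, so
  g(x) = -11*x^2/7 + 2*x/5 + 79/35.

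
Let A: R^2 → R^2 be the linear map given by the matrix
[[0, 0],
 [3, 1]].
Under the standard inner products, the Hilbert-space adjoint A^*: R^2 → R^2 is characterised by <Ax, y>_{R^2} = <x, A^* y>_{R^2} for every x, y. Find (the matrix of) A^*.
A^* = A^T =
[[0, 3],
 [0, 1]]

For real matrices with standard dot products, the defining identity <Ax, y> = <x, A^* y> gives (Ax)^T y = x^T (A^*) y, i.e. x^T A^T y = x^T (A^*) y. Since this holds for all x, y, we must have A^* = A^T. Therefore
A^* =
[[0, 3],
 [0, 1]].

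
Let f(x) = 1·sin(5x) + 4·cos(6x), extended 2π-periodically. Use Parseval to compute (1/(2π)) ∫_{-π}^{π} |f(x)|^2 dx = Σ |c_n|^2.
Σ |c_n|^2 = 17/2

Expand |f|^2 and use orthogonality of {sin(nx), cos(mx)} on [-π, π]:
  ∫_{-π}^{π} sin(nx)^2 dx = π, ∫ cos(mx)^2 dx = π, and cross terms integrate to 0.
So ∫_{-π}^{π} f(x)^2 dx = 1^2 · π + 4^2 · π = (1 + 16)π.
Divide by 2π: (1 + 16)/2 = 17/2.
By Parseval, this equals Σ |c_n|^2.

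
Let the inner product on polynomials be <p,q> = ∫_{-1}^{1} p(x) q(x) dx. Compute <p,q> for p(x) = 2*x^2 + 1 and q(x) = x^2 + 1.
<p,q> = 24/5

Expand the product: p(x)·q(x) = 2*x^4 + 3*x^2 + 1.
∫_{-1}^{1} of each monomial x^k gives [2/(k+1) if k even, 0 if k odd]. Integrating term-by-term (or equivalently evaluating the antiderivative F(x) = 2*x^5/5 + x^3 + x at the endpoints):
  F(1) − F(−1) = 12/5 − (-12/5) = 24/5.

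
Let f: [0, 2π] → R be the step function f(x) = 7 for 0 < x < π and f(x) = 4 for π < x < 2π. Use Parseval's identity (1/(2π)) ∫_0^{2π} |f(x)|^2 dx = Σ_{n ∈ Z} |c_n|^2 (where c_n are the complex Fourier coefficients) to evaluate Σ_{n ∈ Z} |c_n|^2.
Σ |c_n|^2 = 65/2

Parseval equates the L^2 energy of f (normalised by 1/(2π)) with the ℓ^2 sum of its Fourier coefficients: (1/(2π)) ∫_0^{2π} |f|^2 = Σ |c_n|^2.
Compute the left side: (1/(2π)) [∫_0^π 7^2 dx + ∫_π^{2π} 4^2 dx] = (1/(2π)) · (49π + 16π) = (49 + 16)/2 = 65/2.
So Σ_{n ∈ Z} |c_n|^2 = 65/2.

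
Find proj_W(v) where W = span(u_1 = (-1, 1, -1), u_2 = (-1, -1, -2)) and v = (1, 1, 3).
proj_W(v) = (10/7, 8/7, 19/7)

Set up U = [u_1 | ... | u_2] ∈ R^(3×2). The projector onto W = col(U) is P = U (U^T U)^(-1) U^T.
Compute U^T U =
  [3, 2]
  [2, 6],
and U^T v = (-3, -8).
Solve U^T U · c = U^T v for the coefficients: c = (-1/7, -9/7). The projection is proj_W(v) = U c.
Check: (v - proj_W(v)) · u_1 = 0  (should be 0).
Check: (v - proj_W(v)) · u_2 = 0  (should be 0).
Result: proj_W(v) = (10/7, 8/7, 19/7).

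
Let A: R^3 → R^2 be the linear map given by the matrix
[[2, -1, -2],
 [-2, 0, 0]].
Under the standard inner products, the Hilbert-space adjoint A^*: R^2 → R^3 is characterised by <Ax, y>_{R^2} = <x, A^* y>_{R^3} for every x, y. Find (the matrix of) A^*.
A^* = A^T =
[[2, -2],
 [-1, 0],
 [-2, 0]]

For real matrices with standard dot products, the defining identity <Ax, y> = <x, A^* y> gives (Ax)^T y = x^T (A^*) y, i.e. x^T A^T y = x^T (A^*) y. Since this holds for all x, y, we must have A^* = A^T. Therefore
A^* =
[[2, -2],
 [-1, 0],
 [-2, 0]].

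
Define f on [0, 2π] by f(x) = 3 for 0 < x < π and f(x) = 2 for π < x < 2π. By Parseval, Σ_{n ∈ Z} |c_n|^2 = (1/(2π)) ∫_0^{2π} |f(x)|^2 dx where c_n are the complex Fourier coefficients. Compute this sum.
Σ |c_n|^2 = 13/2

Parseval equates the L^2 energy of f (normalised by 1/(2π)) with the ℓ^2 sum of its Fourier coefficients: (1/(2π)) ∫_0^{2π} |f|^2 = Σ |c_n|^2.
Compute the left side: (1/(2π)) [∫_0^π 3^2 dx + ∫_π^{2π} 2^2 dx] = (1/(2π)) · (9π + 4π) = (9 + 4)/2 = 13/2.
So Σ_{n ∈ Z} |c_n|^2 = 13/2.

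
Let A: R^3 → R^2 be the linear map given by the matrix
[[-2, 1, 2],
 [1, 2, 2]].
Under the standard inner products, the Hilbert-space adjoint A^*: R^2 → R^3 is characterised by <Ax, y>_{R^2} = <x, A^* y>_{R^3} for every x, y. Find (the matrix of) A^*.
A^* = A^T =
[[-2, 1],
 [1, 2],
 [2, 2]]

For real matrices with standard dot products, the defining identity <Ax, y> = <x, A^* y> gives (Ax)^T y = x^T (A^*) y, i.e. x^T A^T y = x^T (A^*) y. Since this holds for all x, y, we must have A^* = A^T. Therefore
A^* =
[[-2, 1],
 [1, 2],
 [2, 2]].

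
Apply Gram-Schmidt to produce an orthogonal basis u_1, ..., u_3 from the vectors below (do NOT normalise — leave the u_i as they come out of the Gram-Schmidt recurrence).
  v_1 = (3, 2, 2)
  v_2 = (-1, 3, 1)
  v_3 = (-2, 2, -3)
Orthogonal basis:
  u_1 = (3, 2, 2)
  u_2 = (-32/17, 41/17, 7/17)
  u_3 = (70/81, 175/162, -385/162)

Apply the Gram-Schmidt recurrence
  u_1 = v_1
  u_i = v_i − Σ_{j<i} ((v_i · u_j) / (u_j · u_j)) · u_j.

Step by step this gives:
  u_1 = (3, 2, 2)
  u_2 = (-32/17, 41/17, 7/17)
  u_3 = (70/81, 175/162, -385/162)

Orthogonality check:
  u_2 · u_1 = 0 (should be 0)
  u_3 · u_1 = 0 (should be 0)
  u_3 · u_2 = 0 (should be 0)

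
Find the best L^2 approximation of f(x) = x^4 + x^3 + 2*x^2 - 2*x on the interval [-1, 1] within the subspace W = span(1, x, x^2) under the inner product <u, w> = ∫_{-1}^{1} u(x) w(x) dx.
g(x) = 20*x^2/7 - 7*x/5 - 3/35

The best approximation g ∈ W is the orthogonal projection of f onto W. Writing g = a_0 + a_1 x + a_2 x^2, the coefficients solve the normal equations G · a = b where
  G_{ij} = <φ_i, φ_j> and b_i = <f, φ_i>, with φ_0 = 1, φ_1 = x, φ_2 = x^2.
G =
  [2, 0, 2/3]
  [0, 2/3, 0]
  [2/3, 0, 2/5],
b = (26/15, -14/15, 38/35).
Solving gives a_0 = -3/35, a_1 = -7/5, a_2 = 20/7, so
  g(x) = 20*x^2/7 - 7*x/5 - 3/35.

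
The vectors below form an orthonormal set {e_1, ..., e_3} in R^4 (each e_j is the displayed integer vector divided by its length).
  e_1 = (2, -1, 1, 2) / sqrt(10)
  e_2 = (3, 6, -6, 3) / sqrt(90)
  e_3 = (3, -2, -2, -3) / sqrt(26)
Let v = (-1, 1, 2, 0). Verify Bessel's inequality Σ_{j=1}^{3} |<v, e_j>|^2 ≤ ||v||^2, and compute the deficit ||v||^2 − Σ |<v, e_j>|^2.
Σ |<v, e_j>|^2 = 107/26; ||v||^2 = 6; deficit = 49/26

Write each e_j = u_j / sqrt(<u_j, u_j>) where u_j is the displayed integer vector. Then <v, e_j> = <v, u_j> / sqrt(<u_j, u_j>), so |<v, e_j>|^2 = <v, u_j>^2 / <u_j, u_j>.
Coefficients: <v, e_1> = -1/sqrt(10), <v, e_2> = -9/sqrt(90), <v, e_3> = -9/sqrt(26).
Square and sum: Σ |<v, e_j>|^2 = 107/26.
Compute ||v||^2 = v·v = 6.
Deficit = 6 − 107/26 = 49/26 ≥ 0, confirming Bessel's inequality. (The deficit equals ||v − Σ <v,e_j> e_j||^2, the squared distance from v to span{e_j}.)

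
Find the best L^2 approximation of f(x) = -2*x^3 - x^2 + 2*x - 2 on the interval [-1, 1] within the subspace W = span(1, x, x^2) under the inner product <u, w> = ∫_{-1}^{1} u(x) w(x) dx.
g(x) = -x^2 + 4*x/5 - 2

The best approximation g ∈ W is the orthogonal projection of f onto W. Writing g = a_0 + a_1 x + a_2 x^2, the coefficients solve the normal equations G · a = b where
  G_{ij} = <φ_i, φ_j> and b_i = <f, φ_i>, with φ_0 = 1, φ_1 = x, φ_2 = x^2.
G =
  [2, 0, 2/3]
  [0, 2/3, 0]
  [2/3, 0, 2/5],
b = (-14/3, 8/15, -26/15).
Solving gives a_0 = -2, a_1 = 4/5, a_2 = -1, so
  g(x) = -x^2 + 4*x/5 - 2.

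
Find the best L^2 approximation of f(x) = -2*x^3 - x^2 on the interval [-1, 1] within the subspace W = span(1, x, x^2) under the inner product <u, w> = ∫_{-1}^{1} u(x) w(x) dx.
g(x) = -x^2 - 6*x/5

The best approximation g ∈ W is the orthogonal projection of f onto W. Writing g = a_0 + a_1 x + a_2 x^2, the coefficients solve the normal equations G · a = b where
  G_{ij} = <φ_i, φ_j> and b_i = <f, φ_i>, with φ_0 = 1, φ_1 = x, φ_2 = x^2.
G =
  [2, 0, 2/3]
  [0, 2/3, 0]
  [2/3, 0, 2/5],
b = (-2/3, -4/5, -2/5).
Solving gives a_0 = 0, a_1 = -6/5, a_2 = -1, so
  g(x) = -x^2 - 6*x/5.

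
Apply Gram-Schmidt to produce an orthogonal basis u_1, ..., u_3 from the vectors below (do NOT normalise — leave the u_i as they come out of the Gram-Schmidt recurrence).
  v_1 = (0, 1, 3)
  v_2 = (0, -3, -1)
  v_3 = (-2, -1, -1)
Orthogonal basis:
  u_1 = (0, 1, 3)
  u_2 = (0, -12/5, 4/5)
  u_3 = (-2, 0, 0)

Apply the Gram-Schmidt recurrence
  u_1 = v_1
  u_i = v_i − Σ_{j<i} ((v_i · u_j) / (u_j · u_j)) · u_j.

Step by step this gives:
  u_1 = (0, 1, 3)
  u_2 = (0, -12/5, 4/5)
  u_3 = (-2, 0, 0)

Orthogonality check:
  u_2 · u_1 = 0 (should be 0)
  u_3 · u_1 = 0 (should be 0)
  u_3 · u_2 = 0 (should be 0)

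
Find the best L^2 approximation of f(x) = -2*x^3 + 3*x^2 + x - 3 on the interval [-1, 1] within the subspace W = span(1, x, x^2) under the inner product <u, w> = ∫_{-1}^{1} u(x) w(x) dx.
g(x) = 3*x^2 - x/5 - 3

The best approximation g ∈ W is the orthogonal projection of f onto W. Writing g = a_0 + a_1 x + a_2 x^2, the coefficients solve the normal equations G · a = b where
  G_{ij} = <φ_i, φ_j> and b_i = <f, φ_i>, with φ_0 = 1, φ_1 = x, φ_2 = x^2.
G =
  [2, 0, 2/3]
  [0, 2/3, 0]
  [2/3, 0, 2/5],
b = (-4, -2/15, -4/5).
Solving gives a_0 = -3, a_1 = -1/5, a_2 = 3, so
  g(x) = 3*x^2 - x/5 - 3.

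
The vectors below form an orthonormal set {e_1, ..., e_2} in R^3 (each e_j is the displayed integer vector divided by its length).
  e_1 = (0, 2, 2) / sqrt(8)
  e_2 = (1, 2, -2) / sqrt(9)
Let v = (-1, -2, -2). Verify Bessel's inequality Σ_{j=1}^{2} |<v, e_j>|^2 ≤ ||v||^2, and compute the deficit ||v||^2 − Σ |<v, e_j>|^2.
Σ |<v, e_j>|^2 = 73/9; ||v||^2 = 9; deficit = 8/9

Write each e_j = u_j / sqrt(<u_j, u_j>) where u_j is the displayed integer vector. Then <v, e_j> = <v, u_j> / sqrt(<u_j, u_j>), so |<v, e_j>|^2 = <v, u_j>^2 / <u_j, u_j>.
Coefficients: <v, e_1> = -8/sqrt(8), <v, e_2> = -1/sqrt(9).
Square and sum: Σ |<v, e_j>|^2 = 73/9.
Compute ||v||^2 = v·v = 9.
Deficit = 9 − 73/9 = 8/9 ≥ 0, confirming Bessel's inequality. (The deficit equals ||v − Σ <v,e_j> e_j||^2, the squared distance from v to span{e_j}.)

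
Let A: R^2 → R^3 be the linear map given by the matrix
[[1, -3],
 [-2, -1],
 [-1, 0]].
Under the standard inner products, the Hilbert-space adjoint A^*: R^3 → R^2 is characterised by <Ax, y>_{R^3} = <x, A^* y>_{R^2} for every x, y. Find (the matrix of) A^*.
A^* = A^T =
[[1, -2, -1],
 [-3, -1, 0]]

For real matrices with standard dot products, the defining identity <Ax, y> = <x, A^* y> gives (Ax)^T y = x^T (A^*) y, i.e. x^T A^T y = x^T (A^*) y. Since this holds for all x, y, we must have A^* = A^T. Therefore
A^* =
[[1, -2, -1],
 [-3, -1, 0]].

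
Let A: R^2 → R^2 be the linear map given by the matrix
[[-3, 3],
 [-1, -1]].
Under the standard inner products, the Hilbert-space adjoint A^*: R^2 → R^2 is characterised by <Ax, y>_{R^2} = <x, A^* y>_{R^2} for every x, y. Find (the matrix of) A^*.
A^* = A^T =
[[-3, -1],
 [3, -1]]

For real matrices with standard dot products, the defining identity <Ax, y> = <x, A^* y> gives (Ax)^T y = x^T (A^*) y, i.e. x^T A^T y = x^T (A^*) y. Since this holds for all x, y, we must have A^* = A^T. Therefore
A^* =
[[-3, -1],
 [3, -1]].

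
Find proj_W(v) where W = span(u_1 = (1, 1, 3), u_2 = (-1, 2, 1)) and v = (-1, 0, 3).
proj_W(v) = (2/5, 28/25, 54/25)

Set up U = [u_1 | ... | u_2] ∈ R^(3×2). The projector onto W = col(U) is P = U (U^T U)^(-1) U^T.
Compute U^T U =
  [11, 4]
  [4, 6],
and U^T v = (8, 4).
Solve U^T U · c = U^T v for the coefficients: c = (16/25, 6/25). The projection is proj_W(v) = U c.
Check: (v - proj_W(v)) · u_1 = 0  (should be 0).
Check: (v - proj_W(v)) · u_2 = 0  (should be 0).
Result: proj_W(v) = (2/5, 28/25, 54/25).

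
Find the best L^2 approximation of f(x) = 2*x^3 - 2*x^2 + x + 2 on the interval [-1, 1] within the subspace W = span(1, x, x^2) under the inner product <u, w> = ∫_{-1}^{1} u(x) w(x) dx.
g(x) = -2*x^2 + 11*x/5 + 2

The best approximation g ∈ W is the orthogonal projection of f onto W. Writing g = a_0 + a_1 x + a_2 x^2, the coefficients solve the normal equations G · a = b where
  G_{ij} = <φ_i, φ_j> and b_i = <f, φ_i>, with φ_0 = 1, φ_1 = x, φ_2 = x^2.
G =
  [2, 0, 2/3]
  [0, 2/3, 0]
  [2/3, 0, 2/5],
b = (8/3, 22/15, 8/15).
Solving gives a_0 = 2, a_1 = 11/5, a_2 = -2, so
  g(x) = -2*x^2 + 11*x/5 + 2.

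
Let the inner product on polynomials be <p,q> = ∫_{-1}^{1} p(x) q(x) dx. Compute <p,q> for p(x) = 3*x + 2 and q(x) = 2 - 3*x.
<p,q> = 2

Expand the product: p(x)·q(x) = 4 - 9*x^2.
∫_{-1}^{1} of each monomial x^k gives [2/(k+1) if k even, 0 if k odd]. Integrating term-by-term (or equivalently evaluating the antiderivative F(x) = -3*x^3 + 4*x at the endpoints):
  F(1) − F(−1) = 1 − (-1) = 2.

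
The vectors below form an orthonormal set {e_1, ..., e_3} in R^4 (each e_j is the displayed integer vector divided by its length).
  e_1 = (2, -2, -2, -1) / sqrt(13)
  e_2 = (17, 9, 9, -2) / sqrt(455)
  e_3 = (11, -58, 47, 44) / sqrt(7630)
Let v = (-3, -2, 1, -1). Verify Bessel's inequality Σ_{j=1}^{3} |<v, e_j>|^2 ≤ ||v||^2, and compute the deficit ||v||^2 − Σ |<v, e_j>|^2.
Σ |<v, e_j>|^2 = 987/109; ||v||^2 = 15; deficit = 648/109

Write each e_j = u_j / sqrt(<u_j, u_j>) where u_j is the displayed integer vector. Then <v, e_j> = <v, u_j> / sqrt(<u_j, u_j>), so |<v, e_j>|^2 = <v, u_j>^2 / <u_j, u_j>.
Coefficients: <v, e_1> = -3/sqrt(13), <v, e_2> = -58/sqrt(455), <v, e_3> = 86/sqrt(7630).
Square and sum: Σ |<v, e_j>|^2 = 987/109.
Compute ||v||^2 = v·v = 15.
Deficit = 15 − 987/109 = 648/109 ≥ 0, confirming Bessel's inequality. (The deficit equals ||v − Σ <v,e_j> e_j||^2, the squared distance from v to span{e_j}.)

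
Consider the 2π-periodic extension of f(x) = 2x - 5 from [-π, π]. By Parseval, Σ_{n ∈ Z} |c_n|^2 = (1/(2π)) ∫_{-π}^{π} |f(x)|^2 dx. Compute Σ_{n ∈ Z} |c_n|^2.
Σ |c_n|^2 = 4π^2/3 + 25

Expand and integrate term by term over [-π, π]:
  ∫ (2x)^2 dx = 4·(2π^3/3); ∫ 2·2·(-5)·x dx = 0 (odd integrand); ∫ (-5)^2 dx = 25·2π.
So (1/(2π)) ∫_{-π}^{π} (2x - 5)^2 dx = 4π^2/3 + 25 = 4π^2/3 + 25.
Parseval ⇒ Σ |c_n|^2 = 4π^2/3 + 25.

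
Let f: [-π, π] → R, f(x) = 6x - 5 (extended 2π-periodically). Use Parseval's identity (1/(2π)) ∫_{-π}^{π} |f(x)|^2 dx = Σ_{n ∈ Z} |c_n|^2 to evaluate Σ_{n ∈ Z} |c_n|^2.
Σ |c_n|^2 = 12π^2 + 25

Expand and integrate term by term over [-π, π]:
  ∫ (6x)^2 dx = 36·(2π^3/3); ∫ 2·6·(-5)·x dx = 0 (odd integrand); ∫ (-5)^2 dx = 25·2π.
So (1/(2π)) ∫_{-π}^{π} (6x - 5)^2 dx = 36π^2/3 + 25 = 12π^2 + 25.
Parseval ⇒ Σ |c_n|^2 = 12π^2 + 25.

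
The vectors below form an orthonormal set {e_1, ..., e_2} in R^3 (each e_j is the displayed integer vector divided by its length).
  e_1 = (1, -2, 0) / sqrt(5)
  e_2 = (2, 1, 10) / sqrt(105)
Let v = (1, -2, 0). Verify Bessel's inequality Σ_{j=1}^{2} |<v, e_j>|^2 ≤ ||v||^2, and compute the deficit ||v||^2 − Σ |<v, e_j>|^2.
Σ |<v, e_j>|^2 = 5; ||v||^2 = 5; deficit = 0

Write each e_j = u_j / sqrt(<u_j, u_j>) where u_j is the displayed integer vector. Then <v, e_j> = <v, u_j> / sqrt(<u_j, u_j>), so |<v, e_j>|^2 = <v, u_j>^2 / <u_j, u_j>.
Coefficients: <v, e_1> = 5/sqrt(5), <v, e_2> = 0/sqrt(105).
Square and sum: Σ |<v, e_j>|^2 = 5.
Compute ||v||^2 = v·v = 5.
Deficit = 5 − 5 = 0 ≥ 0, confirming Bessel's inequality. (The deficit equals ||v − Σ <v,e_j> e_j||^2, the squared distance from v to span{e_j}.)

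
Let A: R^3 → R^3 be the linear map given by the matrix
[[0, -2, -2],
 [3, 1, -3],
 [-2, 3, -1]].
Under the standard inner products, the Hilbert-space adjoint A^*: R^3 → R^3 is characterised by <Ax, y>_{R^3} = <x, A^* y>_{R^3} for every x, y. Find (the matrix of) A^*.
A^* = A^T =
[[0, 3, -2],
 [-2, 1, 3],
 [-2, -3, -1]]

For real matrices with standard dot products, the defining identity <Ax, y> = <x, A^* y> gives (Ax)^T y = x^T (A^*) y, i.e. x^T A^T y = x^T (A^*) y. Since this holds for all x, y, we must have A^* = A^T. Therefore
A^* =
[[0, 3, -2],
 [-2, 1, 3],
 [-2, -3, -1]].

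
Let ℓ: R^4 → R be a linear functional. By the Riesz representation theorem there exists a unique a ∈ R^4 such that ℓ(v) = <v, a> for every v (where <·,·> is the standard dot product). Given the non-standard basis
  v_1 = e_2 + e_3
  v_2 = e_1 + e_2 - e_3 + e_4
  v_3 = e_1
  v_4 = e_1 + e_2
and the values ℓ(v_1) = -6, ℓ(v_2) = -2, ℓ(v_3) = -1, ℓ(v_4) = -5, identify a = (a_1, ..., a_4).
a = (-1, -4, -2, 1)

Write a = (a_1, ..., a_4) in the standard basis. For each basis vector v_i, ℓ(v_i) = <v_i, a> is a linear equation in the a_j's. Collect the n equations into a matrix system V a = ℓ, where row i of V is v_i (expressed in the standard basis). Since V is invertible (lower-triangular with 1s on the diagonal, up to permutation), solve by back-substitution:
  V =
[[0, 1, 1, 0],
 [1, 1, -1, 1],
 [1, 0, 0, 0],
 [1, 1, 0, 0]]
  V a = (-6, -2, -1, -5)
Solving gives a = (-1, -4, -2, 1).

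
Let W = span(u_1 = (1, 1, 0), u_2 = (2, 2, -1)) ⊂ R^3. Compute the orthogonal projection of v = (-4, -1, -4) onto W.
proj_W(v) = (-5/2, -5/2, -4)

Set up U = [u_1 | ... | u_2] ∈ R^(3×2). The projector onto W = col(U) is P = U (U^T U)^(-1) U^T.
Compute U^T U =
  [2, 4]
  [4, 9],
and U^T v = (-5, -6).
Solve U^T U · c = U^T v for the coefficients: c = (-21/2, 4). The projection is proj_W(v) = U c.
Check: (v - proj_W(v)) · u_1 = 0  (should be 0).
Check: (v - proj_W(v)) · u_2 = 0  (should be 0).
Result: proj_W(v) = (-5/2, -5/2, -4).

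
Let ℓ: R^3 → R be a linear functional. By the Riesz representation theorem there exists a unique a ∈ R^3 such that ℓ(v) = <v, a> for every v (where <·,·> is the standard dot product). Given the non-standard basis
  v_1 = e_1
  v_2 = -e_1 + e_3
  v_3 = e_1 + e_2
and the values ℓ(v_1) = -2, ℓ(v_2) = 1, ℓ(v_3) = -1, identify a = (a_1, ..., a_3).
a = (-2, 1, -1)

Write a = (a_1, ..., a_3) in the standard basis. For each basis vector v_i, ℓ(v_i) = <v_i, a> is a linear equation in the a_j's. Collect the n equations into a matrix system V a = ℓ, where row i of V is v_i (expressed in the standard basis). Since V is invertible (lower-triangular with 1s on the diagonal, up to permutation), solve by back-substitution:
  V =
[[1, 0, 0],
 [-1, 0, 1],
 [1, 1, 0]]
  V a = (-2, 1, -1)
Solving gives a = (-2, 1, -1).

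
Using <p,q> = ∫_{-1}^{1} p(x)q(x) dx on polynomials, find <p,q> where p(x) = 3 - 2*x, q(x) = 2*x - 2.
<p,q> = -44/3

Expand the product: p(x)·q(x) = -4*x^2 + 10*x - 6.
∫_{-1}^{1} of each monomial x^k gives [2/(k+1) if k even, 0 if k odd]. Integrating term-by-term (or equivalently evaluating the antiderivative F(x) = -4*x^3/3 + 5*x^2 - 6*x at the endpoints):
  F(1) − F(−1) = -7/3 − (37/3) = -44/3.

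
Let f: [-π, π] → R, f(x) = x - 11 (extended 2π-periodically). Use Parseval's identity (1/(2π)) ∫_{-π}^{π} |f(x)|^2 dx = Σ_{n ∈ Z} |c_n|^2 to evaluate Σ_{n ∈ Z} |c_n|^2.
Σ |c_n|^2 = π^2/3 + 121

Expand and integrate term by term over [-π, π]:
  ∫ (x)^2 dx = 1·(2π^3/3); ∫ 2·1·(-11)·x dx = 0 (odd integrand); ∫ (-11)^2 dx = 121·2π.
So (1/(2π)) ∫_{-π}^{π} (x - 11)^2 dx = 1π^2/3 + 121 = π^2/3 + 121.
Parseval ⇒ Σ |c_n|^2 = π^2/3 + 121.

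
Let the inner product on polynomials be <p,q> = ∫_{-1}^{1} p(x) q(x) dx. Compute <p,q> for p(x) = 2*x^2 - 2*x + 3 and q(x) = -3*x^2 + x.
<p,q> = -146/15

Expand the product: p(x)·q(x) = -6*x^4 + 8*x^3 - 11*x^2 + 3*x.
∫_{-1}^{1} of each monomial x^k gives [2/(k+1) if k even, 0 if k odd]. Integrating term-by-term (or equivalently evaluating the antiderivative F(x) = -6*x^5/5 + 2*x^4 - 11*x^3/3 + 3*x^2/2 at the endpoints):
  F(1) − F(−1) = -41/30 − (251/30) = -146/15.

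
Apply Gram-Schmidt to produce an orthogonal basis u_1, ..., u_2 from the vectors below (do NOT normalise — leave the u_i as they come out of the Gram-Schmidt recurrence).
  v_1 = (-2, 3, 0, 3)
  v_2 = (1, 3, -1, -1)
Orthogonal basis:
  u_1 = (-2, 3, 0, 3)
  u_2 = (15/11, 27/11, -1, -17/11)

Apply the Gram-Schmidt recurrence
  u_1 = v_1
  u_i = v_i − Σ_{j<i} ((v_i · u_j) / (u_j · u_j)) · u_j.

Step by step this gives:
  u_1 = (-2, 3, 0, 3)
  u_2 = (15/11, 27/11, -1, -17/11)

Orthogonality check:
  u_2 · u_1 = 0 (should be 0)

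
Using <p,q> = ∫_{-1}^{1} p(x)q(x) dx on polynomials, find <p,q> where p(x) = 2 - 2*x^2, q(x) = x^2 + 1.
<p,q> = 16/5

Expand the product: p(x)·q(x) = 2 - 2*x^4.
∫_{-1}^{1} of each monomial x^k gives [2/(k+1) if k even, 0 if k odd]. Integrating term-by-term (or equivalently evaluating the antiderivative F(x) = -2*x^5/5 + 2*x at the endpoints):
  F(1) − F(−1) = 8/5 − (-8/5) = 16/5.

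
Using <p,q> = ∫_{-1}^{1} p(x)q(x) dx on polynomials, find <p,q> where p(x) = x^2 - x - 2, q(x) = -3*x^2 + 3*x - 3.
<p,q> = 54/5

Expand the product: p(x)·q(x) = -3*x^4 + 6*x^3 - 3*x + 6.
∫_{-1}^{1} of each monomial x^k gives [2/(k+1) if k even, 0 if k odd]. Integrating term-by-term (or equivalently evaluating the antiderivative F(x) = -3*x^5/5 + 3*x^4/2 - 3*x^2/2 + 6*x at the endpoints):
  F(1) − F(−1) = 27/5 − (-27/5) = 54/5.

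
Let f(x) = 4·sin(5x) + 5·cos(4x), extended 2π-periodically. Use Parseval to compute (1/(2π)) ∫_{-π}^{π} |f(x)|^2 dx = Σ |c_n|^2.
Σ |c_n|^2 = 41/2

Expand |f|^2 and use orthogonality of {sin(nx), cos(mx)} on [-π, π]:
  ∫_{-π}^{π} sin(nx)^2 dx = π, ∫ cos(mx)^2 dx = π, and cross terms integrate to 0.
So ∫_{-π}^{π} f(x)^2 dx = 4^2 · π + 5^2 · π = (16 + 25)π.
Divide by 2π: (16 + 25)/2 = 41/2.
By Parseval, this equals Σ |c_n|^2.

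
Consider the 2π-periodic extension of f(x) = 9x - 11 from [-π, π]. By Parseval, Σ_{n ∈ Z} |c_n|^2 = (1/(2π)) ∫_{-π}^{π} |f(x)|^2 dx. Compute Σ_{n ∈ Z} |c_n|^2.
Σ |c_n|^2 = 27π^2 + 121

Expand and integrate term by term over [-π, π]:
  ∫ (9x)^2 dx = 81·(2π^3/3); ∫ 2·9·(-11)·x dx = 0 (odd integrand); ∫ (-11)^2 dx = 121·2π.
So (1/(2π)) ∫_{-π}^{π} (9x - 11)^2 dx = 81π^2/3 + 121 = 27π^2 + 121.
Parseval ⇒ Σ |c_n|^2 = 27π^2 + 121.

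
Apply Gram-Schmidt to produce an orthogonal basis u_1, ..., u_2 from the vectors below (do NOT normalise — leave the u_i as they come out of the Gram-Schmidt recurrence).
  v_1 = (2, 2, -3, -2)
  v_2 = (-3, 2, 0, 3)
Orthogonal basis:
  u_1 = (2, 2, -3, -2)
  u_2 = (-47/21, 58/21, -8/7, 47/21)

Apply the Gram-Schmidt recurrence
  u_1 = v_1
  u_i = v_i − Σ_{j<i} ((v_i · u_j) / (u_j · u_j)) · u_j.

Step by step this gives:
  u_1 = (2, 2, -3, -2)
  u_2 = (-47/21, 58/21, -8/7, 47/21)

Orthogonality check:
  u_2 · u_1 = 0 (should be 0)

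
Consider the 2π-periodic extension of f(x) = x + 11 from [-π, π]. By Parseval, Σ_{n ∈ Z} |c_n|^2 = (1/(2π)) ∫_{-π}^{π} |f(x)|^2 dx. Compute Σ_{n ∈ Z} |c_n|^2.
Σ |c_n|^2 = π^2/3 + 121

Expand and integrate term by term over [-π, π]:
  ∫ (x)^2 dx = 1·(2π^3/3); ∫ 2·1·(11)·x dx = 0 (odd integrand); ∫ 11^2 dx = 121·2π.
So (1/(2π)) ∫_{-π}^{π} (x + 11)^2 dx = 1π^2/3 + 121 = π^2/3 + 121.
Parseval ⇒ Σ |c_n|^2 = π^2/3 + 121.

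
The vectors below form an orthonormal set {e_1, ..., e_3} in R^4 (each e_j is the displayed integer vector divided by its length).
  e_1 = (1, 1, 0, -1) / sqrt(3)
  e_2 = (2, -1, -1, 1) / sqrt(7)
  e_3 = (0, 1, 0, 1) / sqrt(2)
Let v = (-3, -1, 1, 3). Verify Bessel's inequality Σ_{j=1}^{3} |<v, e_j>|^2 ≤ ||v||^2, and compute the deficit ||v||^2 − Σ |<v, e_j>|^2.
Σ |<v, e_j>|^2 = 412/21; ||v||^2 = 20; deficit = 8/21

Write each e_j = u_j / sqrt(<u_j, u_j>) where u_j is the displayed integer vector. Then <v, e_j> = <v, u_j> / sqrt(<u_j, u_j>), so |<v, e_j>|^2 = <v, u_j>^2 / <u_j, u_j>.
Coefficients: <v, e_1> = -7/sqrt(3), <v, e_2> = -3/sqrt(7), <v, e_3> = 2/sqrt(2).
Square and sum: Σ |<v, e_j>|^2 = 412/21.
Compute ||v||^2 = v·v = 20.
Deficit = 20 − 412/21 = 8/21 ≥ 0, confirming Bessel's inequality. (The deficit equals ||v − Σ <v,e_j> e_j||^2, the squared distance from v to span{e_j}.)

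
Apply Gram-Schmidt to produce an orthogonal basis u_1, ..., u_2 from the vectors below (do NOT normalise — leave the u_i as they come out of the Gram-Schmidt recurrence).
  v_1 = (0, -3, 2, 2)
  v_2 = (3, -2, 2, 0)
Orthogonal basis:
  u_1 = (0, -3, 2, 2)
  u_2 = (3, -4/17, 14/17, -20/17)

Apply the Gram-Schmidt recurrence
  u_1 = v_1
  u_i = v_i − Σ_{j<i} ((v_i · u_j) / (u_j · u_j)) · u_j.

Step by step this gives:
  u_1 = (0, -3, 2, 2)
  u_2 = (3, -4/17, 14/17, -20/17)

Orthogonality check:
  u_2 · u_1 = 0 (should be 0)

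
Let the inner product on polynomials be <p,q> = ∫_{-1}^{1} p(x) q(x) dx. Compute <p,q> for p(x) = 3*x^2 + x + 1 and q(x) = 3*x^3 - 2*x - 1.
<p,q> = -62/15

Expand the product: p(x)·q(x) = 9*x^5 + 3*x^4 - 3*x^3 - 5*x^2 - 3*x - 1.
∫_{-1}^{1} of each monomial x^k gives [2/(k+1) if k even, 0 if k odd]. Integrating term-by-term (or equivalently evaluating the antiderivative F(x) = 3*x^6/2 + 3*x^5/5 - 3*x^4/4 - 5*x^3/3 - 3*x^2/2 - x at the endpoints):
  F(1) − F(−1) = -169/60 − (79/60) = -62/15.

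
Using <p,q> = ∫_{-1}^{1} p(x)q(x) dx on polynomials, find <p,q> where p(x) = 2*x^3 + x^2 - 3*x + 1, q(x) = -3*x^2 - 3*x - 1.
<p,q> = -34/15

Expand the product: p(x)·q(x) = -6*x^5 - 9*x^4 + 4*x^3 + 5*x^2 - 1.
∫_{-1}^{1} of each monomial x^k gives [2/(k+1) if k even, 0 if k odd]. Integrating term-by-term (or equivalently evaluating the antiderivative F(x) = -x^6 - 9*x^5/5 + x^4 + 5*x^3/3 - x at the endpoints):
  F(1) − F(−1) = -17/15 − (17/15) = -34/15.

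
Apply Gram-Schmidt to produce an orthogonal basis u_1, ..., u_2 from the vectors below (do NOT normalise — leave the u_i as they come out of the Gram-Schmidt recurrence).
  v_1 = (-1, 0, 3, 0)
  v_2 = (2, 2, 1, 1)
Orthogonal basis:
  u_1 = (-1, 0, 3, 0)
  u_2 = (21/10, 2, 7/10, 1)

Apply the Gram-Schmidt recurrence
  u_1 = v_1
  u_i = v_i − Σ_{j<i} ((v_i · u_j) / (u_j · u_j)) · u_j.

Step by step this gives:
  u_1 = (-1, 0, 3, 0)
  u_2 = (21/10, 2, 7/10, 1)

Orthogonality check:
  u_2 · u_1 = 0 (should be 0)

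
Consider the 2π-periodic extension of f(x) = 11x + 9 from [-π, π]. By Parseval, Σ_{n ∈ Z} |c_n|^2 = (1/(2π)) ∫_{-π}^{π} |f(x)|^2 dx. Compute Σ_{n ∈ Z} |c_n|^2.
Σ |c_n|^2 = 121π^2/3 + 81

Expand and integrate term by term over [-π, π]:
  ∫ (11x)^2 dx = 121·(2π^3/3); ∫ 2·11·(9)·x dx = 0 (odd integrand); ∫ 9^2 dx = 81·2π.
So (1/(2π)) ∫_{-π}^{π} (11x + 9)^2 dx = 121π^2/3 + 81 = 121π^2/3 + 81.
Parseval ⇒ Σ |c_n|^2 = 121π^2/3 + 81.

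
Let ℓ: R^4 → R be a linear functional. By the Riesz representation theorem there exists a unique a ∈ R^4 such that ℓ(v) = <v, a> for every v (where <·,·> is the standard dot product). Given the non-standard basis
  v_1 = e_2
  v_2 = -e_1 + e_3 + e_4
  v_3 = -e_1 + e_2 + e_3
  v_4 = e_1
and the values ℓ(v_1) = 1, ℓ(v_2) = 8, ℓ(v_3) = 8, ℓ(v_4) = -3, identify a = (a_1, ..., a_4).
a = (-3, 1, 4, 1)

Write a = (a_1, ..., a_4) in the standard basis. For each basis vector v_i, ℓ(v_i) = <v_i, a> is a linear equation in the a_j's. Collect the n equations into a matrix system V a = ℓ, where row i of V is v_i (expressed in the standard basis). Since V is invertible (lower-triangular with 1s on the diagonal, up to permutation), solve by back-substitution:
  V =
[[0, 1, 0, 0],
 [-1, 0, 1, 1],
 [-1, 1, 1, 0],
 [1, 0, 0, 0]]
  V a = (1, 8, 8, -3)
Solving gives a = (-3, 1, 4, 1).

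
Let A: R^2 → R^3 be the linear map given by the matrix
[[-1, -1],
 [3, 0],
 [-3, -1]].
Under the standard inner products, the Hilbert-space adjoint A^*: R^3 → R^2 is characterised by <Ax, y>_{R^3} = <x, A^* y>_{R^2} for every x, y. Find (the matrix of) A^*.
A^* = A^T =
[[-1, 3, -3],
 [-1, 0, -1]]

For real matrices with standard dot products, the defining identity <Ax, y> = <x, A^* y> gives (Ax)^T y = x^T (A^*) y, i.e. x^T A^T y = x^T (A^*) y. Since this holds for all x, y, we must have A^* = A^T. Therefore
A^* =
[[-1, 3, -3],
 [-1, 0, -1]].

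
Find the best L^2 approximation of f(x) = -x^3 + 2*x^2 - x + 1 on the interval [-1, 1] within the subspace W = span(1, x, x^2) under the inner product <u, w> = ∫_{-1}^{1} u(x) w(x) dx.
g(x) = 2*x^2 - 8*x/5 + 1

The best approximation g ∈ W is the orthogonal projection of f onto W. Writing g = a_0 + a_1 x + a_2 x^2, the coefficients solve the normal equations G · a = b where
  G_{ij} = <φ_i, φ_j> and b_i = <f, φ_i>, with φ_0 = 1, φ_1 = x, φ_2 = x^2.
G =
  [2, 0, 2/3]
  [0, 2/3, 0]
  [2/3, 0, 2/5],
b = (10/3, -16/15, 22/15).
Solving gives a_0 = 1, a_1 = -8/5, a_2 = 2, so
  g(x) = 2*x^2 - 8*x/5 + 1.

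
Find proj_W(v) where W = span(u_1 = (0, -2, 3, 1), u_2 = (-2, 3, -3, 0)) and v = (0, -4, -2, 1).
proj_W(v) = (78/83, -69/83, 45/83, -24/83)

Set up U = [u_1 | ... | u_2] ∈ R^(4×2). The projector onto W = col(U) is P = U (U^T U)^(-1) U^T.
Compute U^T U =
  [14, -15]
  [-15, 22],
and U^T v = (3, -6).
Solve U^T U · c = U^T v for the coefficients: c = (-24/83, -39/83). The projection is proj_W(v) = U c.
Check: (v - proj_W(v)) · u_1 = 0  (should be 0).
Check: (v - proj_W(v)) · u_2 = 0  (should be 0).
Result: proj_W(v) = (78/83, -69/83, 45/83, -24/83).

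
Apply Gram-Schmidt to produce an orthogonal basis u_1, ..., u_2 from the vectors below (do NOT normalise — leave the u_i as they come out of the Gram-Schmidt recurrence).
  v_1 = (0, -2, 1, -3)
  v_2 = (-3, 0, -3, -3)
Orthogonal basis:
  u_1 = (0, -2, 1, -3)
  u_2 = (-3, 6/7, -24/7, -12/7)

Apply the Gram-Schmidt recurrence
  u_1 = v_1
  u_i = v_i − Σ_{j<i} ((v_i · u_j) / (u_j · u_j)) · u_j.

Step by step this gives:
  u_1 = (0, -2, 1, -3)
  u_2 = (-3, 6/7, -24/7, -12/7)

Orthogonality check:
  u_2 · u_1 = 0 (should be 0)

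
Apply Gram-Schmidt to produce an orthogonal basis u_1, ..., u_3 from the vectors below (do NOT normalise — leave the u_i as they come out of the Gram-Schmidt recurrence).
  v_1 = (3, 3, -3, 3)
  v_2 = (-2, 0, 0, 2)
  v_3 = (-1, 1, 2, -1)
Orthogonal basis:
  u_1 = (3, 3, -3, 3)
  u_2 = (-2, 0, 0, 2)
  u_3 = (-1/4, 7/4, 5/4, -1/4)

Apply the Gram-Schmidt recurrence
  u_1 = v_1
  u_i = v_i − Σ_{j<i} ((v_i · u_j) / (u_j · u_j)) · u_j.

Step by step this gives:
  u_1 = (3, 3, -3, 3)
  u_2 = (-2, 0, 0, 2)
  u_3 = (-1/4, 7/4, 5/4, -1/4)

Orthogonality check:
  u_2 · u_1 = 0 (should be 0)
  u_3 · u_1 = 0 (should be 0)
  u_3 · u_2 = 0 (should be 0)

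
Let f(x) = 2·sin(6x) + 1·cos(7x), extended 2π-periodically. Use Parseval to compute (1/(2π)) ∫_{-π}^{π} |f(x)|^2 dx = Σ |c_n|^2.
Σ |c_n|^2 = 5/2

Expand |f|^2 and use orthogonality of {sin(nx), cos(mx)} on [-π, π]:
  ∫_{-π}^{π} sin(nx)^2 dx = π, ∫ cos(mx)^2 dx = π, and cross terms integrate to 0.
So ∫_{-π}^{π} f(x)^2 dx = 2^2 · π + 1^2 · π = (4 + 1)π.
Divide by 2π: (4 + 1)/2 = 5/2.
By Parseval, this equals Σ |c_n|^2.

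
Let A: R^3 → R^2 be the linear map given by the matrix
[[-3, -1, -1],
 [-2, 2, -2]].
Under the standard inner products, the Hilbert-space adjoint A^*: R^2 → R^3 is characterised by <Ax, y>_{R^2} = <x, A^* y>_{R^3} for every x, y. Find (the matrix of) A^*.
A^* = A^T =
[[-3, -2],
 [-1, 2],
 [-1, -2]]

For real matrices with standard dot products, the defining identity <Ax, y> = <x, A^* y> gives (Ax)^T y = x^T (A^*) y, i.e. x^T A^T y = x^T (A^*) y. Since this holds for all x, y, we must have A^* = A^T. Therefore
A^* =
[[-3, -2],
 [-1, 2],
 [-1, -2]].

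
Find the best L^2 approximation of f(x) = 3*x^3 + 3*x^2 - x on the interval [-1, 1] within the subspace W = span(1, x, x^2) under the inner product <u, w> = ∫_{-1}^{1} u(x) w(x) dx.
g(x) = 3*x^2 + 4*x/5

The best approximation g ∈ W is the orthogonal projection of f onto W. Writing g = a_0 + a_1 x + a_2 x^2, the coefficients solve the normal equations G · a = b where
  G_{ij} = <φ_i, φ_j> and b_i = <f, φ_i>, with φ_0 = 1, φ_1 = x, φ_2 = x^2.
G =
  [2, 0, 2/3]
  [0, 2/3, 0]
  [2/3, 0, 2/5],
b = (2, 8/15, 6/5).
Solving gives a_0 = 0, a_1 = 4/5, a_2 = 3, so
  g(x) = 3*x^2 + 4*x/5.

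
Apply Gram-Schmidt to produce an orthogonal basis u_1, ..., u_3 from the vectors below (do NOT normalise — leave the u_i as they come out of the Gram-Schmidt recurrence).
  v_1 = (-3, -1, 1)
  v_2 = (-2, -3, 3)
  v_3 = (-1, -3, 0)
Orthogonal basis:
  u_1 = (-3, -1, 1)
  u_2 = (14/11, -21/11, 21/11)
  u_3 = (0, -3/2, -3/2)

Apply the Gram-Schmidt recurrence
  u_1 = v_1
  u_i = v_i − Σ_{j<i} ((v_i · u_j) / (u_j · u_j)) · u_j.

Step by step this gives:
  u_1 = (-3, -1, 1)
  u_2 = (14/11, -21/11, 21/11)
  u_3 = (0, -3/2, -3/2)

Orthogonality check:
  u_2 · u_1 = 0 (should be 0)
  u_3 · u_1 = 0 (should be 0)
  u_3 · u_2 = 0 (should be 0)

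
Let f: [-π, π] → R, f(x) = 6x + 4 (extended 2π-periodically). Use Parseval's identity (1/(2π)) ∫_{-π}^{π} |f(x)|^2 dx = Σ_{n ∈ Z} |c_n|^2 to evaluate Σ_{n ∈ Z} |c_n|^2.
Σ |c_n|^2 = 12π^2 + 16

Expand and integrate term by term over [-π, π]:
  ∫ (6x)^2 dx = 36·(2π^3/3); ∫ 2·6·(4)·x dx = 0 (odd integrand); ∫ 4^2 dx = 16·2π.
So (1/(2π)) ∫_{-π}^{π} (6x + 4)^2 dx = 36π^2/3 + 16 = 12π^2 + 16.
Parseval ⇒ Σ |c_n|^2 = 12π^2 + 16.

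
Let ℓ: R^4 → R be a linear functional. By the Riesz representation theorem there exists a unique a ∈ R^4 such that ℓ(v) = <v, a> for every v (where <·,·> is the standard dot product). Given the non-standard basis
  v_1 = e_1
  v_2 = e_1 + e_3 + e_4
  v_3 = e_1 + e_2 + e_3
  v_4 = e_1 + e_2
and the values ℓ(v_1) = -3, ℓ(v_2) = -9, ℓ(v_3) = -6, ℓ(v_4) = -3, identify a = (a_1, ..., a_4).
a = (-3, 0, -3, -3)

Write a = (a_1, ..., a_4) in the standard basis. For each basis vector v_i, ℓ(v_i) = <v_i, a> is a linear equation in the a_j's. Collect the n equations into a matrix system V a = ℓ, where row i of V is v_i (expressed in the standard basis). Since V is invertible (lower-triangular with 1s on the diagonal, up to permutation), solve by back-substitution:
  V =
[[1, 0, 0, 0],
 [1, 0, 1, 1],
 [1, 1, 1, 0],
 [1, 1, 0, 0]]
  V a = (-3, -9, -6, -3)
Solving gives a = (-3, 0, -3, -3).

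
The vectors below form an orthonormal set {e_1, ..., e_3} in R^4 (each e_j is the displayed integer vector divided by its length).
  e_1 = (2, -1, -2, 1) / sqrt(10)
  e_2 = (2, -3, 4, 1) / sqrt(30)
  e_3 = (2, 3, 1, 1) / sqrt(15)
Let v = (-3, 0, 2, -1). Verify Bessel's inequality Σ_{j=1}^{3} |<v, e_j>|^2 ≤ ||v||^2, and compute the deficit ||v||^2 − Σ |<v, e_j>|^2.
Σ |<v, e_j>|^2 = 69/5; ||v||^2 = 14; deficit = 1/5

Write each e_j = u_j / sqrt(<u_j, u_j>) where u_j is the displayed integer vector. Then <v, e_j> = <v, u_j> / sqrt(<u_j, u_j>), so |<v, e_j>|^2 = <v, u_j>^2 / <u_j, u_j>.
Coefficients: <v, e_1> = -11/sqrt(10), <v, e_2> = 1/sqrt(30), <v, e_3> = -5/sqrt(15).
Square and sum: Σ |<v, e_j>|^2 = 69/5.
Compute ||v||^2 = v·v = 14.
Deficit = 14 − 69/5 = 1/5 ≥ 0, confirming Bessel's inequality. (The deficit equals ||v − Σ <v,e_j> e_j||^2, the squared distance from v to span{e_j}.)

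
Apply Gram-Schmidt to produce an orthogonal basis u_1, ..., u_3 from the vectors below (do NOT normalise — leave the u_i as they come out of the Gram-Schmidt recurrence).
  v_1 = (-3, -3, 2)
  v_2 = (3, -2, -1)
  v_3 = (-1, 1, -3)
Orthogonal basis:
  u_1 = (-3, -3, 2)
  u_2 = (51/22, -59/22, -6/11)
  u_3 = (-343/283, -147/283, -735/283)

Apply the Gram-Schmidt recurrence
  u_1 = v_1
  u_i = v_i − Σ_{j<i} ((v_i · u_j) / (u_j · u_j)) · u_j.

Step by step this gives:
  u_1 = (-3, -3, 2)
  u_2 = (51/22, -59/22, -6/11)
  u_3 = (-343/283, -147/283, -735/283)

Orthogonality check:
  u_2 · u_1 = 0 (should be 0)
  u_3 · u_1 = 0 (should be 0)
  u_3 · u_2 = 0 (should be 0)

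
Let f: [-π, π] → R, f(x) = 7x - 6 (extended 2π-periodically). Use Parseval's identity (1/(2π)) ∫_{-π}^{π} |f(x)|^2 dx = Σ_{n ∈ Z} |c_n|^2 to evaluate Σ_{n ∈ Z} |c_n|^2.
Σ |c_n|^2 = 49π^2/3 + 36

Expand and integrate term by term over [-π, π]:
  ∫ (7x)^2 dx = 49·(2π^3/3); ∫ 2·7·(-6)·x dx = 0 (odd integrand); ∫ (-6)^2 dx = 36·2π.
So (1/(2π)) ∫_{-π}^{π} (7x - 6)^2 dx = 49π^2/3 + 36 = 49π^2/3 + 36.
Parseval ⇒ Σ |c_n|^2 = 49π^2/3 + 36.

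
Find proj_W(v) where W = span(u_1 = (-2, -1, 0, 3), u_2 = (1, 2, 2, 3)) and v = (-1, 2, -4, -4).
proj_W(v) = (84/227, -225/227, -356/227, -927/227)

Set up U = [u_1 | ... | u_2] ∈ R^(4×2). The projector onto W = col(U) is P = U (U^T U)^(-1) U^T.
Compute U^T U =
  [14, 5]
  [5, 18],
and U^T v = (-12, -17).
Solve U^T U · c = U^T v for the coefficients: c = (-131/227, -178/227). The projection is proj_W(v) = U c.
Check: (v - proj_W(v)) · u_1 = 0  (should be 0).
Check: (v - proj_W(v)) · u_2 = 0  (should be 0).
Result: proj_W(v) = (84/227, -225/227, -356/227, -927/227).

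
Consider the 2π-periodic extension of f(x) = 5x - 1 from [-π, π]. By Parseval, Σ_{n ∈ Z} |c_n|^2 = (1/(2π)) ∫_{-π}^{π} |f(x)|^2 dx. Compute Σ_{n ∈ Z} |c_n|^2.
Σ |c_n|^2 = 25π^2/3 + 1

Expand and integrate term by term over [-π, π]:
  ∫ (5x)^2 dx = 25·(2π^3/3); ∫ 2·5·(-1)·x dx = 0 (odd integrand); ∫ (-1)^2 dx = 1·2π.
So (1/(2π)) ∫_{-π}^{π} (5x - 1)^2 dx = 25π^2/3 + 1 = 25π^2/3 + 1.
Parseval ⇒ Σ |c_n|^2 = 25π^2/3 + 1.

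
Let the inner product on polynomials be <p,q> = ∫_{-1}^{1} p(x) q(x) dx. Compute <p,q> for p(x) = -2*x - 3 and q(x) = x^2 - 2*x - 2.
<p,q> = 38/3

Expand the product: p(x)·q(x) = -2*x^3 + x^2 + 10*x + 6.
∫_{-1}^{1} of each monomial x^k gives [2/(k+1) if k even, 0 if k odd]. Integrating term-by-term (or equivalently evaluating the antiderivative F(x) = -x^4/2 + x^3/3 + 5*x^2 + 6*x at the endpoints):
  F(1) − F(−1) = 65/6 − (-11/6) = 38/3.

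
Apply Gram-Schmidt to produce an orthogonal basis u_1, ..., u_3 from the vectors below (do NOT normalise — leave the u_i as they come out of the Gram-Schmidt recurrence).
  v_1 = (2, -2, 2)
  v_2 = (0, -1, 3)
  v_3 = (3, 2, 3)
Orthogonal basis:
  u_1 = (2, -2, 2)
  u_2 = (-4/3, 1/3, 5/3)
  u_3 = (15/7, 45/14, 15/14)

Apply the Gram-Schmidt recurrence
  u_1 = v_1
  u_i = v_i − Σ_{j<i} ((v_i · u_j) / (u_j · u_j)) · u_j.

Step by step this gives:
  u_1 = (2, -2, 2)
  u_2 = (-4/3, 1/3, 5/3)
  u_3 = (15/7, 45/14, 15/14)

Orthogonality check:
  u_2 · u_1 = 0 (should be 0)
  u_3 · u_1 = 0 (should be 0)
  u_3 · u_2 = 0 (should be 0)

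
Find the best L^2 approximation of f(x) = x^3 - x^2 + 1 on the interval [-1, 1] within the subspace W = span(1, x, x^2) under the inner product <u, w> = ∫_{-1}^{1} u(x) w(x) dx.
g(x) = -x^2 + 3*x/5 + 1

The best approximation g ∈ W is the orthogonal projection of f onto W. Writing g = a_0 + a_1 x + a_2 x^2, the coefficients solve the normal equations G · a = b where
  G_{ij} = <φ_i, φ_j> and b_i = <f, φ_i>, with φ_0 = 1, φ_1 = x, φ_2 = x^2.
G =
  [2, 0, 2/3]
  [0, 2/3, 0]
  [2/3, 0, 2/5],
b = (4/3, 2/5, 4/15).
Solving gives a_0 = 1, a_1 = 3/5, a_2 = -1, so
  g(x) = -x^2 + 3*x/5 + 1.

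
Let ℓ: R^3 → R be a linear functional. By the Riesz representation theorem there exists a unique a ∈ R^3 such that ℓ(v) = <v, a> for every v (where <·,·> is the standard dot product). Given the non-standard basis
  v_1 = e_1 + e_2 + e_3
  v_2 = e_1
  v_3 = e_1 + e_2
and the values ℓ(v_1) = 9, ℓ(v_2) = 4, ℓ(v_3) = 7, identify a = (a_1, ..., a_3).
a = (4, 3, 2)

Write a = (a_1, ..., a_3) in the standard basis. For each basis vector v_i, ℓ(v_i) = <v_i, a> is a linear equation in the a_j's. Collect the n equations into a matrix system V a = ℓ, where row i of V is v_i (expressed in the standard basis). Since V is invertible (lower-triangular with 1s on the diagonal, up to permutation), solve by back-substitution:
  V =
[[1, 1, 1],
 [1, 0, 0],
 [1, 1, 0]]
  V a = (9, 4, 7)
Solving gives a = (4, 3, 2).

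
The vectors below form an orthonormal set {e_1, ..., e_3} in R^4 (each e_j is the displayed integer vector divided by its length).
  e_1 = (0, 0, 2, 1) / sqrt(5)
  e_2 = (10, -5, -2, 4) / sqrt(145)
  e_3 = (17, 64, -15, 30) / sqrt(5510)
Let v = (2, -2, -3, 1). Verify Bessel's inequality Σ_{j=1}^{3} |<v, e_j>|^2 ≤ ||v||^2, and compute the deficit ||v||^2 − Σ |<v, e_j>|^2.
Σ |<v, e_j>|^2 = 161/10; ||v||^2 = 18; deficit = 19/10

Write each e_j = u_j / sqrt(<u_j, u_j>) where u_j is the displayed integer vector. Then <v, e_j> = <v, u_j> / sqrt(<u_j, u_j>), so |<v, e_j>|^2 = <v, u_j>^2 / <u_j, u_j>.
Coefficients: <v, e_1> = -5/sqrt(5), <v, e_2> = 40/sqrt(145), <v, e_3> = -19/sqrt(5510).
Square and sum: Σ |<v, e_j>|^2 = 161/10.
Compute ||v||^2 = v·v = 18.
Deficit = 18 − 161/10 = 19/10 ≥ 0, confirming Bessel's inequality. (The deficit equals ||v − Σ <v,e_j> e_j||^2, the squared distance from v to span{e_j}.)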